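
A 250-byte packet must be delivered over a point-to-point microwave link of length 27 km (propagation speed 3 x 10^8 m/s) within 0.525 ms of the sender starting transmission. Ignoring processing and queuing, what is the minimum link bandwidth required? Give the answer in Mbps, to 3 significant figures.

4.60 Mbps

L = 2000 bits.
Propagation delay = 27000 / 300000000 = 0.09 ms.
Transmission budget = 0.525 − 0.09 = 0.435 ms.
R ≥ L / t_tx = 2000 bits / 0.000435 s = 4.60 Mbps.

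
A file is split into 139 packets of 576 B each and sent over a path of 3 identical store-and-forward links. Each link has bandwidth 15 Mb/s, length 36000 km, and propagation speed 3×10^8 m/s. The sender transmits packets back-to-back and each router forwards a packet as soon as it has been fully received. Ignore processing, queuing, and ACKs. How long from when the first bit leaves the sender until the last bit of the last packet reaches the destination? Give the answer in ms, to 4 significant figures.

403.3 ms

Per-hop transmission t_tx = L/R = 4608/15000000 = 0.3072 ms.
Per-hop propagation t_prop = 36000000/300000000 = 120 ms.
Pipeline fill: first packet needs 3·t_tx to clear all hops; remaining 138 packets each add one t_tx.
Total = (3+139-1)·t_tx + 3·t_prop = 141·0.3072 + 3·120 = 403.3 ms.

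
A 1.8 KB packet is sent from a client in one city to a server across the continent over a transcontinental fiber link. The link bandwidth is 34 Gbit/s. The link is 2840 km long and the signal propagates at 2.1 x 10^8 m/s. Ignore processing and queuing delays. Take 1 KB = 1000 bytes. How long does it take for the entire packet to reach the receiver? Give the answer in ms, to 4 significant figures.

13.52 ms

L = 14400 bits.
Transmission delay = L/R = 14400 / 34000000000 = 0.000423529 ms.
Propagation delay = d/s = 2840000 m / 210000000 m/s = 13.5238 ms.
Total = 13.52 ms.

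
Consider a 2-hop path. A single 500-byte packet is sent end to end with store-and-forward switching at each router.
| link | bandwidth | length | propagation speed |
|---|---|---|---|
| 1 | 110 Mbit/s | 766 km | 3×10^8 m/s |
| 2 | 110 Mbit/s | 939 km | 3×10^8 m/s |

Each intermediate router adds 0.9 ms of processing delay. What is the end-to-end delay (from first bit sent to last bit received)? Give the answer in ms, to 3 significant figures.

L = 500 × 8 = 4000 bits.
Transmission delay per hop = L/R = 4000/110000000 = 0.0363636 ms; 2 hops → 0.0727273 ms.
Propagation delays (d/s per hop): 2.55333, 3.13 ms; sum = 5.68333 ms.
Processing at 1 router(s): 1 × 0.9 ms = 0.9 ms.
End-to-end = 6.66 ms.

6.66 ms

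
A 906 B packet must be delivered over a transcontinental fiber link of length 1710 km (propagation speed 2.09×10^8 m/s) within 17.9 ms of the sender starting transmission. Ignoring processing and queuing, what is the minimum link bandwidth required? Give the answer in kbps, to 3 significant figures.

746 kbps

L = 7248 bits.
Propagation delay = 1710000 / 209000000 = 8.18182 ms.
Transmission budget = 17.9 − 8.18182 = 9.71818 ms.
R ≥ L / t_tx = 7248 bits / 0.00971818 s = 746 kbps.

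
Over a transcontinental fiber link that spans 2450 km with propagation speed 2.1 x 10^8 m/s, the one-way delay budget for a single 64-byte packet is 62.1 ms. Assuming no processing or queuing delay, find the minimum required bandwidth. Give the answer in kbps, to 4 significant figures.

10.15 kbps

L = 512 bits.
Propagation delay = 2450000 / 210000000 = 11.6667 ms.
Transmission budget = 62.1 − 11.6667 = 50.4333 ms.
R ≥ L / t_tx = 512 bits / 0.0504333 s = 10.15 kbps.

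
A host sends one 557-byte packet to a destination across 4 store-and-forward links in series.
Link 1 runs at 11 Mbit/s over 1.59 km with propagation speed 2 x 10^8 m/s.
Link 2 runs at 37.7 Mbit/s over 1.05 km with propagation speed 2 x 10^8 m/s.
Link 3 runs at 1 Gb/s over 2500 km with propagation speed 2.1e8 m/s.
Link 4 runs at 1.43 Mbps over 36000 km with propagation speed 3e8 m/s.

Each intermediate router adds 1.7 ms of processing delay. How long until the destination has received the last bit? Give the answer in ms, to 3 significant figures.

L = 557 × 8 = 4456 bits.
Transmission delays (L/R per hop): 0.405091, 0.118196, 0.004456, 3.11608 ms; sum = 3.64383 ms.
Propagation delays (d/s per hop): 0.00795, 0.00525, 11.9048, 120 ms; sum = 131.918 ms.
Processing at 3 router(s): 3 × 1.7 ms = 5.1 ms.
End-to-end = 141 ms.

141 ms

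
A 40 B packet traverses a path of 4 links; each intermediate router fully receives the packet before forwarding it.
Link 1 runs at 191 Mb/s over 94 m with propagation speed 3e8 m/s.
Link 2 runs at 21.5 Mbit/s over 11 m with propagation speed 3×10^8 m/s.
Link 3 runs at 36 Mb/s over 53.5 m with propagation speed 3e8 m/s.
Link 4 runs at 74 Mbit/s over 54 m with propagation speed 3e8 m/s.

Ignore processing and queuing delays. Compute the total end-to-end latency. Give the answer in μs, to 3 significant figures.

30.5 μs

L = 40 × 8 = 320 bits.
Transmission delays (L/R per hop): 1.67539, 14.8837, 8.88889, 4.32432 μs; sum = 29.7723 μs.
Propagation delays (d/s per hop): 0.313333, 0.0366667, 0.178333, 0.18 μs; sum = 0.708333 μs.
End-to-end = 30.5 μs.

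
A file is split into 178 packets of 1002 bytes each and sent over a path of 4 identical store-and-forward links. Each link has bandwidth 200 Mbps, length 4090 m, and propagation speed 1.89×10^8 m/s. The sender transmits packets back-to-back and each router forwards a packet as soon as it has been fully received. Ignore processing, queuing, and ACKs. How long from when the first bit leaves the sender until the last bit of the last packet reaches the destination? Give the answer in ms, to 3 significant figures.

7.34 ms

Per-hop transmission t_tx = L/R = 8016/200000000 = 0.04008 ms.
Per-hop propagation t_prop = 4090/189000000 = 0.0216402 ms.
Pipeline fill: first packet needs 4·t_tx to clear all hops; remaining 177 packets each add one t_tx.
Total = (4+178-1)·t_tx + 4·t_prop = 181·0.04008 + 4·0.0216402 = 7.34 ms.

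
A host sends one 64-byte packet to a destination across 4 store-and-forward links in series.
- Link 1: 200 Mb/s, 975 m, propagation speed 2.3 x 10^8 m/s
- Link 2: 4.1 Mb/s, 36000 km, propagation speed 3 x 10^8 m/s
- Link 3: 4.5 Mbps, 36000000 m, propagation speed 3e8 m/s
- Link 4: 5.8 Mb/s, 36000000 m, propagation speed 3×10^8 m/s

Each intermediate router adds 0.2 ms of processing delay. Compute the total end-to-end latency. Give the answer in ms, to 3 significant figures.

361 ms

L = 64 × 8 = 512 bits.
Transmission delays (L/R per hop): 0.00256, 0.124878, 0.113778, 0.0882759 ms; sum = 0.329492 ms.
Propagation delays (d/s per hop): 0.00423913, 120, 120, 120 ms; sum = 360.004 ms.
Processing at 3 router(s): 3 × 0.2 ms = 0.6 ms.
End-to-end = 361 ms.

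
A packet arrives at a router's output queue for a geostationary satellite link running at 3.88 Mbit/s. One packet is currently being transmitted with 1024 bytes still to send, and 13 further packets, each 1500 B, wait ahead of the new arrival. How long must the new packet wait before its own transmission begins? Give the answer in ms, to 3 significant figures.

Each queued packet: L/R = 12000/3880000 = 3.09278 ms.
13 queued → 40.2062 ms.
Plus remaining 8192 bits of current packet: 2.11134 ms.
Queuing delay = 42.3 ms.

42.3 ms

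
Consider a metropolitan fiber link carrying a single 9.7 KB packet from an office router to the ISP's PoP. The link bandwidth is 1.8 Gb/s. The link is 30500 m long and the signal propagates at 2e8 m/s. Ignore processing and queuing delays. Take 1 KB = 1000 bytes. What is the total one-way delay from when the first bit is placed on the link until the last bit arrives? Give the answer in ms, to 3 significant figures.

L = 77600 bits.
Transmission delay = L/R = 77600 / 1800000000 = 0.0431111 ms.
Propagation delay = d/s = 30500 m / 200000000 m/s = 0.1525 ms.
Total = 0.196 ms.

0.196 ms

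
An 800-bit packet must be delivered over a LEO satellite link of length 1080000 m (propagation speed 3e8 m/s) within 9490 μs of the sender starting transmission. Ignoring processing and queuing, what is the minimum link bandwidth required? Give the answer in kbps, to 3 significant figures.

136 kbps

Propagation delay = 1080000 / 300000000 = 3600 μs.
Transmission budget = 9490 − 3600 = 5890 μs.
R ≥ L / t_tx = 800 bits / 0.00589 s = 136 kbps.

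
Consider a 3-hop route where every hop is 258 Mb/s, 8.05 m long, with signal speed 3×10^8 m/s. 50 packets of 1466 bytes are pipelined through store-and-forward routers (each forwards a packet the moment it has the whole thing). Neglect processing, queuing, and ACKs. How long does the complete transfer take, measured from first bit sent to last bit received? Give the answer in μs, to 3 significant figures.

Per-hop transmission t_tx = L/R = 11728/258000000 = 45.4574 μs.
Per-hop propagation t_prop = 8.05/300000000 = 0.0268333 μs.
Pipeline fill: first packet needs 3·t_tx to clear all hops; remaining 49 packets each add one t_tx.
Total = (3+50-1)·t_tx + 3·t_prop = 52·45.4574 + 3·0.0268333 = 2360 μs.

2360 μs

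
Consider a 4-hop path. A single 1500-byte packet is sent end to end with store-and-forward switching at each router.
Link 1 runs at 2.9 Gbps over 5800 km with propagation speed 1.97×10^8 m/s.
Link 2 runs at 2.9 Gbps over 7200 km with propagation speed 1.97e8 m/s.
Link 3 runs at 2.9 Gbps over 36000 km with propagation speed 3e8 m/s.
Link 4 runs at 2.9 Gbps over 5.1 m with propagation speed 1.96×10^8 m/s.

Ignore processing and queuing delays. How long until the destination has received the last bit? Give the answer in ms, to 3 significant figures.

L = 1500 × 8 = 12000 bits.
Transmission delay per hop = L/R = 12000/2900000000 = 0.00413793 ms; 4 hops → 0.0165517 ms.
Propagation delays (d/s per hop): 29.4416, 36.5482, 120, 2.60204e-05 ms; sum = 185.99 ms.
End-to-end = 186 ms.

186 ms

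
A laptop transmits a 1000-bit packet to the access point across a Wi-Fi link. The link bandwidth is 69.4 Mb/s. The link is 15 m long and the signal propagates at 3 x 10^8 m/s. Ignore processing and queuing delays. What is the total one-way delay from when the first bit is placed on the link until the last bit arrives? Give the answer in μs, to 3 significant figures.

14.5 μs

Transmission delay = L/R = 1000 / 69400000 = 14.4092 μs.
Propagation delay = d/s = 15 m / 300000000 m/s = 0.05 μs.
Total = 14.5 μs.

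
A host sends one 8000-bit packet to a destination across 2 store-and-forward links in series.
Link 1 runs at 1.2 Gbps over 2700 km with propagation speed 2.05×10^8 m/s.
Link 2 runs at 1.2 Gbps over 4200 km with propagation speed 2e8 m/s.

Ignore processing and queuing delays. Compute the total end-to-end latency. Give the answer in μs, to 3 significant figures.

Transmission delay per hop = L/R = 8000/1200000000 = 6.66667 μs; 2 hops → 13.3333 μs.
Propagation delays (d/s per hop): 13170.7, 21000 μs; sum = 34170.7 μs.
End-to-end = 34200 μs.

34200 μs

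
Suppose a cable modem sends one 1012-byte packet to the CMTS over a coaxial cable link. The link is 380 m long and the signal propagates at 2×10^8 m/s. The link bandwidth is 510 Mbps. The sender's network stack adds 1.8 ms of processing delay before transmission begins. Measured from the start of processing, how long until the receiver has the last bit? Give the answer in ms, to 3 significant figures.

1.82 ms

L = 1012 × 8 = 8096 bits.
Transmission delay = L/R = 8096 / 510000000 = 0.0158745 ms.
Propagation delay = d/s = 380 m / 200000000 m/s = 0.0019 ms.
Plus processing delay 1.8 ms = 1.8 ms.
Total = 1.82 ms.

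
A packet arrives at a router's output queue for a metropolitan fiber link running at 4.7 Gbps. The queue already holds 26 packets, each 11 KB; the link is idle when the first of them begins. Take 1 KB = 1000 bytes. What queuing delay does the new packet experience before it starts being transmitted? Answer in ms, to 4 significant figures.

0.4868 ms

Each queued packet: L/R = 88000/4700000000 = 0.0187234 ms.
26 queued → 0.486809 ms.
Queuing delay = 0.4868 ms.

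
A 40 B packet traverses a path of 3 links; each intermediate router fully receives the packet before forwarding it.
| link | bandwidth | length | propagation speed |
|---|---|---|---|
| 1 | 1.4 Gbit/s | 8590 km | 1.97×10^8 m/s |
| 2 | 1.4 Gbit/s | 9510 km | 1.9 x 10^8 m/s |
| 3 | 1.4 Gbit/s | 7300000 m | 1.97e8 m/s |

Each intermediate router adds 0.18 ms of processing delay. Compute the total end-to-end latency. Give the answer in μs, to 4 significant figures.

L = 40 × 8 = 320 bits.
Transmission delay per hop = L/R = 320/1400000000 = 0.228571 μs; 3 hops → 0.685714 μs.
Propagation delays (d/s per hop): 43604.1, 50052.6, 37055.8 μs; sum = 130713 μs.
Processing at 2 router(s): 2 × 0.18 ms = 360 μs.
End-to-end = 131100 μs.

131100 μs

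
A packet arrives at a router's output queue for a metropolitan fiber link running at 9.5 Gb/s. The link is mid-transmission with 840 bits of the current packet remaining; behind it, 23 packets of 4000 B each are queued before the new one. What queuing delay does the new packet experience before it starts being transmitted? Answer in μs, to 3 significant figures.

77.6 μs

Each queued packet: L/R = 32000/9500000000 = 3.36842 μs.
23 queued → 77.4737 μs.
Plus remaining 840 bits of current packet: 0.0884211 μs.
Queuing delay = 77.6 μs.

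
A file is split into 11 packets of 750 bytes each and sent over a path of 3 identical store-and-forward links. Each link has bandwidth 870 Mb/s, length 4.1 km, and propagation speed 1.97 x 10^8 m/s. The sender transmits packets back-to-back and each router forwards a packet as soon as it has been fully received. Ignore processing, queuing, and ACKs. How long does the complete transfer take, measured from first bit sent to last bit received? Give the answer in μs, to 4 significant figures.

Per-hop transmission t_tx = L/R = 6000/870000000 = 6.89655 μs.
Per-hop propagation t_prop = 4100/197000000 = 20.8122 μs.
Pipeline fill: first packet needs 3·t_tx to clear all hops; remaining 10 packets each add one t_tx.
Total = (3+11-1)·t_tx + 3·t_prop = 13·6.89655 + 3·20.8122 = 152.1 μs.

152.1 μs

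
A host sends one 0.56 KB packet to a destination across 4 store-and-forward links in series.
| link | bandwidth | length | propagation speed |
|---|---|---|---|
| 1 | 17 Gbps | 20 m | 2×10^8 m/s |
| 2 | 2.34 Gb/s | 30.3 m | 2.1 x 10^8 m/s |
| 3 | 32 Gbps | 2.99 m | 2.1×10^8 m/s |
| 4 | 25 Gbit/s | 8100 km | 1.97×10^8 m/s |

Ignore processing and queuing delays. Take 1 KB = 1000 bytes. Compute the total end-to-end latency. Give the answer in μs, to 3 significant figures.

41100 μs

L = 4480 bits.
Transmission delays (L/R per hop): 0.263529, 1.91453, 0.14, 0.1792 μs; sum = 2.49726 μs.
Propagation delays (d/s per hop): 0.1, 0.144286, 0.0142381, 41116.8 μs; sum = 41117 μs.
End-to-end = 41100 μs.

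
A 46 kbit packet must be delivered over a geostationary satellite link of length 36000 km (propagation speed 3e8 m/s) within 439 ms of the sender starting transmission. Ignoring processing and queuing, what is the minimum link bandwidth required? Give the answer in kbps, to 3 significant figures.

144 kbps

Propagation delay = 36000000 / 300000000 = 120 ms.
Transmission budget = 439 − 120 = 319 ms.
R ≥ L / t_tx = 46000 bits / 0.319 s = 144 kbps.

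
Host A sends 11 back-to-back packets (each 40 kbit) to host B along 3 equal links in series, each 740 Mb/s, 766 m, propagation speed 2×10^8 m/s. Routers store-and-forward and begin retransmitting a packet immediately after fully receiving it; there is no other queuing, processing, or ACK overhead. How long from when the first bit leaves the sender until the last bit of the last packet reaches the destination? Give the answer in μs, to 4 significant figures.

714.2 μs

Per-hop transmission t_tx = L/R = 40000/740000000 = 54.0541 μs.
Per-hop propagation t_prop = 766/200000000 = 3.83 μs.
Pipeline fill: first packet needs 3·t_tx to clear all hops; remaining 10 packets each add one t_tx.
Total = (3+11-1)·t_tx + 3·t_prop = 13·54.0541 + 3·3.83 = 714.2 μs.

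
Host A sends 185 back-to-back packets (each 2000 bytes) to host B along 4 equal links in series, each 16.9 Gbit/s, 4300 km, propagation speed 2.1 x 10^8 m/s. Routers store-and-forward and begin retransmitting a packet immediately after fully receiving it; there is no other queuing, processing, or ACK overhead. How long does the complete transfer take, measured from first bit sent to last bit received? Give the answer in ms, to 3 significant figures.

82.1 ms

Per-hop transmission t_tx = L/R = 16000/1.69e+10 = 0.000946746 ms.
Per-hop propagation t_prop = 4300000/210000000 = 20.4762 ms.
Pipeline fill: first packet needs 4·t_tx to clear all hops; remaining 184 packets each add one t_tx.
Total = (4+185-1)·t_tx + 4·t_prop = 188·0.000946746 + 4·20.4762 = 82.1 ms.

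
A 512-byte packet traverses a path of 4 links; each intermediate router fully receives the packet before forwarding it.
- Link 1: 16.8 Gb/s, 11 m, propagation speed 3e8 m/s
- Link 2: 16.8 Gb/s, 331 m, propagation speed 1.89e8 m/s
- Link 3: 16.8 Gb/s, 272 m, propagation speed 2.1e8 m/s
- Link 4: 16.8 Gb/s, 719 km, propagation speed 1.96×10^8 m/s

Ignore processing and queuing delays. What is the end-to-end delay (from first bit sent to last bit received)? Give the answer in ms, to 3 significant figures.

3.67 ms

L = 512 × 8 = 4096 bits.
Transmission delay per hop = L/R = 4096/16800000000 = 0.00024381 ms; 4 hops → 0.000975238 ms.
Propagation delays (d/s per hop): 3.66667e-05, 0.00175132, 0.00129524, 3.66837 ms; sum = 3.67145 ms.
End-to-end = 3.67 ms.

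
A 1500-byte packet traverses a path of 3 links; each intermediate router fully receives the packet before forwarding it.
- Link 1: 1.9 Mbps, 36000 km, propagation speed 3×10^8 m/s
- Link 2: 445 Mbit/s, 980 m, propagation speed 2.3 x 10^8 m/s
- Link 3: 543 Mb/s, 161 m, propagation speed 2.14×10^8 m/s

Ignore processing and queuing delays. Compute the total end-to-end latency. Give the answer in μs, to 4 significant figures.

L = 1500 × 8 = 12000 bits.
Transmission delays (L/R per hop): 6315.79, 26.9663, 22.0994 μs; sum = 6364.86 μs.
Propagation delays (d/s per hop): 120000, 4.26087, 0.752336 μs; sum = 120005 μs.
End-to-end = 126400 μs.

126400 μs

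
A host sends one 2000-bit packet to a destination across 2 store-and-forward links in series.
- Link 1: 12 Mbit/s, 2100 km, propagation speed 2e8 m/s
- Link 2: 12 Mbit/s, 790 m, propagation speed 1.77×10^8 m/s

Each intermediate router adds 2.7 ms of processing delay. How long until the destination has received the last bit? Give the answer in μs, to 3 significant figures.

Transmission delay per hop = L/R = 2000/12000000 = 166.667 μs; 2 hops → 333.333 μs.
Propagation delays (d/s per hop): 10500, 4.46328 μs; sum = 10504.5 μs.
Processing at 1 router(s): 1 × 2.7 ms = 2700 μs.
End-to-end = 13500 μs.

13500 μs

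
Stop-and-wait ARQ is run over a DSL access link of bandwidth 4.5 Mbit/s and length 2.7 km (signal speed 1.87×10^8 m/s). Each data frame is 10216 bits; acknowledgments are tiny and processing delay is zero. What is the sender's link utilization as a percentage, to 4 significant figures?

t_tx = L/R = 10216/4500000 = 0.00227022 s.
t_prop = 2700/187000000 = 1.44385e-05 s; RTT = 2.8877e-05 s.
Cycle = t_tx + RTT = 0.0022991 s.
Utilization = t_tx / cycle = 0.00227022/0.0022991 = 98.74 %.

98.74 %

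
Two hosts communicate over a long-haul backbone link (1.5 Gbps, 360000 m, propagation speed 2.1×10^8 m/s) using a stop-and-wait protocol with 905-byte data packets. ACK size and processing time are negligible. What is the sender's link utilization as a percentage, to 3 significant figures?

t_tx = L/R = 7240/1500000000 = 4.82667e-06 s.
t_prop = 360000/210000000 = 0.00171429 s; RTT = 0.00342857 s.
Cycle = t_tx + RTT = 0.0034334 s.
Utilization = t_tx / cycle = 4.82667e-06/0.0034334 = 0.141 %.

0.141 %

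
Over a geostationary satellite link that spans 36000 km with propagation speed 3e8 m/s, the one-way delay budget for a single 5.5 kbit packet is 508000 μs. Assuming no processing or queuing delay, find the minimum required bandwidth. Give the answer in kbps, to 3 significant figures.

Propagation delay = 36000000 / 300000000 = 120000 μs.
Transmission budget = 508000 − 120000 = 388000 μs.
R ≥ L / t_tx = 5500 bits / 0.388 s = 14.2 kbps.

14.2 kbps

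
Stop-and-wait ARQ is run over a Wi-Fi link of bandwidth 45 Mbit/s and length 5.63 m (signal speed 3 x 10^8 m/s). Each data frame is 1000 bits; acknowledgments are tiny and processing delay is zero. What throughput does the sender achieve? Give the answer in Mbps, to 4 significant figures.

t_tx = L/R = 1000/45000000 = 2.22222e-05 s.
t_prop = 5.63/300000000 = 1.87667e-08 s; RTT = 3.75333e-08 s.
Cycle = t_tx + RTT = 2.22598e-05 s.
Throughput = L / cycle = 1000 / 2.22598e-05 = 44.92 Mbps.

44.92 Mbps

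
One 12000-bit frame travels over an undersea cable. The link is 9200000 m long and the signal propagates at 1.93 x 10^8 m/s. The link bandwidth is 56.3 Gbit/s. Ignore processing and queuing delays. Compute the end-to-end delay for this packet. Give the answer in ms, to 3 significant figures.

Transmission delay = L/R = 12000 / 56300000000 = 0.000213144 ms.
Propagation delay = d/s = 9200000 m / 193000000 m/s = 47.6684 ms.
Total = 47.7 ms.

47.7 ms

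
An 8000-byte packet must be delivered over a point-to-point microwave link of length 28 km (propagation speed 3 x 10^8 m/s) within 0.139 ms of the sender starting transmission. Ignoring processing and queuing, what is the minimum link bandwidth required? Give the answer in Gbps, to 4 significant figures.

L = 64000 bits.
Propagation delay = 28000 / 300000000 = 0.0933333 ms.
Transmission budget = 0.139 − 0.0933333 = 0.0456667 ms.
R ≥ L / t_tx = 64000 bits / 4.56667e-05 s = 1.401 Gbps.

1.401 Gbps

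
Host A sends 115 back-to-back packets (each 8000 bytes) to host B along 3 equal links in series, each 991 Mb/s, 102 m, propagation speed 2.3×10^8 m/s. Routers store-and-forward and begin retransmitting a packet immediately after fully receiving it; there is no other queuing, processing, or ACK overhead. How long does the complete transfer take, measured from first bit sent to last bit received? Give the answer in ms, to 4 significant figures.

Per-hop transmission t_tx = L/R = 64000/991000000 = 0.0645812 ms.
Per-hop propagation t_prop = 102/2.3e+08 = 0.000443478 ms.
Pipeline fill: first packet needs 3·t_tx to clear all hops; remaining 114 packets each add one t_tx.
Total = (3+115-1)·t_tx + 3·t_prop = 117·0.0645812 + 3·0.000443478 = 7.557 ms.

7.557 ms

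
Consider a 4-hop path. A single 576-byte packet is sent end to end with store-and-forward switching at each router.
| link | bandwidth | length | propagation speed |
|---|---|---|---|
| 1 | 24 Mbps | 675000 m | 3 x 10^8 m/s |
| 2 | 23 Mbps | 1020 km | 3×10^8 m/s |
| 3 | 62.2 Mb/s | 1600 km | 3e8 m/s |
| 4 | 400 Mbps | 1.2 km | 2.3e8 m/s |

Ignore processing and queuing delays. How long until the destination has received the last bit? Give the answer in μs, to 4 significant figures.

11470 μs

L = 576 × 8 = 4608 bits.
Transmission delays (L/R per hop): 192, 200.348, 74.0836, 11.52 μs; sum = 477.951 μs.
Propagation delays (d/s per hop): 2250, 3400, 5333.33, 5.21739 μs; sum = 10988.6 μs.
End-to-end = 11470 μs.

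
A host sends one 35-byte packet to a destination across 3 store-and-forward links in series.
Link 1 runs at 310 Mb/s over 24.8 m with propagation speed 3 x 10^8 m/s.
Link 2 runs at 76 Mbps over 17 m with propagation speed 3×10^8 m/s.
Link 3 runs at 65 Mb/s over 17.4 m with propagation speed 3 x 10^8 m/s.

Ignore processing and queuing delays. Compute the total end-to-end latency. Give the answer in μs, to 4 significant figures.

L = 35 × 8 = 280 bits.
Transmission delays (L/R per hop): 0.903226, 3.68421, 4.30769 μs; sum = 8.89513 μs.
Propagation delays (d/s per hop): 0.0826667, 0.0566667, 0.058 μs; sum = 0.197333 μs.
End-to-end = 9.092 μs.

9.092 μs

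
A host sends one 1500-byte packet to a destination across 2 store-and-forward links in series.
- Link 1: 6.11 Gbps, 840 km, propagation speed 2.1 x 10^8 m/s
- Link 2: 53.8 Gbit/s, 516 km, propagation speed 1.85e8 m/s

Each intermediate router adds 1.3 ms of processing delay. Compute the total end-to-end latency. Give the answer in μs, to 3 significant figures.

L = 1500 × 8 = 12000 bits.
Transmission delays (L/R per hop): 1.96399, 0.223048 μs; sum = 2.18704 μs.
Propagation delays (d/s per hop): 4000, 2789.19 μs; sum = 6789.19 μs.
Processing at 1 router(s): 1 × 1.3 ms = 1300 μs.
End-to-end = 8090 μs.

8090 μs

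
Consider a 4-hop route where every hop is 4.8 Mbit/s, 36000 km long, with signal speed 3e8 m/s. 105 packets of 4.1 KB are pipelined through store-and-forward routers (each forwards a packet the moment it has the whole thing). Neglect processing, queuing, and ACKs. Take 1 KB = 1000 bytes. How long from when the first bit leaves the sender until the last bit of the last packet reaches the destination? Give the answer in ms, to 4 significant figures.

1218 ms

Per-hop transmission t_tx = L/R = 32800/4800000 = 6.83333 ms.
Per-hop propagation t_prop = 36000000/300000000 = 120 ms.
Pipeline fill: first packet needs 4·t_tx to clear all hops; remaining 104 packets each add one t_tx.
Total = (4+105-1)·t_tx + 4·t_prop = 108·6.83333 + 4·120 = 1218 ms.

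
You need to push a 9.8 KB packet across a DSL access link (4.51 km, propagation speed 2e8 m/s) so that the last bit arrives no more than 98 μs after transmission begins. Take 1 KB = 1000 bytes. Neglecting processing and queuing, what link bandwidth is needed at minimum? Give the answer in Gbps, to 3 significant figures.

L = 78400 bits.
Propagation delay = 4510 / 200000000 = 22.55 μs.
Transmission budget = 98 − 22.55 = 75.45 μs.
R ≥ L / t_tx = 78400 bits / 7.545e-05 s = 1.04 Gbps.

1.04 Gbps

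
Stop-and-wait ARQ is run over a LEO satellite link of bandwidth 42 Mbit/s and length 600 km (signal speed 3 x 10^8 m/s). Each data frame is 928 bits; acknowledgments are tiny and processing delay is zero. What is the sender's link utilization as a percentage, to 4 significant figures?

t_tx = L/R = 928/42000000 = 2.20952e-05 s.
t_prop = 600000/300000000 = 0.002 s; RTT = 0.004 s.
Cycle = t_tx + RTT = 0.0040221 s.
Utilization = t_tx / cycle = 2.20952e-05/0.0040221 = 0.5493 %.

0.5493 %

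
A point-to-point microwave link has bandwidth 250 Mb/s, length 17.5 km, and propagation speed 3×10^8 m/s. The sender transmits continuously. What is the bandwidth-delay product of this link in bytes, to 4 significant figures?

1823 bytes

Propagation delay = 17500 / 300000000 = 5.83333e-05 s.
BDP = R × t_prop = 250000000 × 5.83333e-05 = 14583.3 bits.
In bytes: 14583.3/8 = 1823 bytes.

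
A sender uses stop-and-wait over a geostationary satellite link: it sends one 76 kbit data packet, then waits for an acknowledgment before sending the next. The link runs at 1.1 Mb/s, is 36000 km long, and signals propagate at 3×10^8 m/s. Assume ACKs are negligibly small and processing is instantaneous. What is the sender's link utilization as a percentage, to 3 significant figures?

22.4 %

t_tx = L/R = 76000/1100000 = 0.0690909 s.
t_prop = 36000000/300000000 = 0.12 s; RTT = 0.24 s.
Cycle = t_tx + RTT = 0.309091 s.
Utilization = t_tx / cycle = 0.0690909/0.309091 = 22.4 %.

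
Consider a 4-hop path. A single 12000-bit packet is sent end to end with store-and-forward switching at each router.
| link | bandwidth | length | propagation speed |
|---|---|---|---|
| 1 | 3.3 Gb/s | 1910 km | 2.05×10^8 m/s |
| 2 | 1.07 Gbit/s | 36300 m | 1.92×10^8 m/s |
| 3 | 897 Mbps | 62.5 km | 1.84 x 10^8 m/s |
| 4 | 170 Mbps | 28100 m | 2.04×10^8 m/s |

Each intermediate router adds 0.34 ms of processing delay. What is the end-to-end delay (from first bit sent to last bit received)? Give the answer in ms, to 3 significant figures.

11.1 ms

Transmission delays (L/R per hop): 0.00363636, 0.011215, 0.0133779, 0.0705882 ms; sum = 0.0988175 ms.
Propagation delays (d/s per hop): 9.31707, 0.189063, 0.339674, 0.137745 ms; sum = 9.98355 ms.
Processing at 3 router(s): 3 × 0.34 ms = 1.02 ms.
End-to-end = 11.1 ms.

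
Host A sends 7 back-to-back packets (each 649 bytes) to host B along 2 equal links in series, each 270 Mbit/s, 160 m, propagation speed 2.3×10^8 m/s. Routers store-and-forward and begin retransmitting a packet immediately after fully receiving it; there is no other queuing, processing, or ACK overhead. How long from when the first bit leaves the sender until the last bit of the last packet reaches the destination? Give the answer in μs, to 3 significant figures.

155 μs

Per-hop transmission t_tx = L/R = 5192/270000000 = 19.2296 μs.
Per-hop propagation t_prop = 160/2.3e+08 = 0.695652 μs.
Pipeline fill: first packet needs 2·t_tx to clear all hops; remaining 6 packets each add one t_tx.
Total = (2+7-1)·t_tx + 2·t_prop = 8·19.2296 + 2·0.695652 = 155 μs.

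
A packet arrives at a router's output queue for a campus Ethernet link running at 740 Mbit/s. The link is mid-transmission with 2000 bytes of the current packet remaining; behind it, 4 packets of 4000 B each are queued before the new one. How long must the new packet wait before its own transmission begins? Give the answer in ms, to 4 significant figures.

Each queued packet: L/R = 32000/740000000 = 0.0432432 ms.
4 queued → 0.172973 ms.
Plus remaining 16000 bits of current packet: 0.0216216 ms.
Queuing delay = 0.1946 ms.

0.1946 ms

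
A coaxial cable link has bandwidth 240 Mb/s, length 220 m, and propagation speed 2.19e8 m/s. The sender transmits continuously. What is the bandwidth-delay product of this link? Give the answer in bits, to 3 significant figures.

Propagation delay = 220 / 219000000 = 1.00457e-06 s.
BDP = R × t_prop = 240000000 × 1.00457e-06 = 241.096 bits.

241 bits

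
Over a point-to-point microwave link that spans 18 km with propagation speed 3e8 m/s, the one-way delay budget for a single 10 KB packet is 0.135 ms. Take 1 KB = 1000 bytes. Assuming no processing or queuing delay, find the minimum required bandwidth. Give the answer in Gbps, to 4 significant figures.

L = 80000 bits.
Propagation delay = 18000 / 300000000 = 0.06 ms.
Transmission budget = 0.135 − 0.06 = 0.075 ms.
R ≥ L / t_tx = 80000 bits / 7.5e-05 s = 1.067 Gbps.

1.067 Gbps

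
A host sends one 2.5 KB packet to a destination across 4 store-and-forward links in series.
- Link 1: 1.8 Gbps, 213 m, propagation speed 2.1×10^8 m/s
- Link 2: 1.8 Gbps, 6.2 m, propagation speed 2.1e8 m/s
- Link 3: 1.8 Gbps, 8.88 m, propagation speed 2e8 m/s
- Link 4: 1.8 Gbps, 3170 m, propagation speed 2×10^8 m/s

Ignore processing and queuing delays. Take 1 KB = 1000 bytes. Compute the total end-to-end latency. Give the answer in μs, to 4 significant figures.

L = 20000 bits.
Transmission delay per hop = L/R = 20000/1800000000 = 11.1111 μs; 4 hops → 44.4444 μs.
Propagation delays (d/s per hop): 1.01429, 0.0295238, 0.0444, 15.85 μs; sum = 16.9382 μs.
End-to-end = 61.38 μs.

61.38 μs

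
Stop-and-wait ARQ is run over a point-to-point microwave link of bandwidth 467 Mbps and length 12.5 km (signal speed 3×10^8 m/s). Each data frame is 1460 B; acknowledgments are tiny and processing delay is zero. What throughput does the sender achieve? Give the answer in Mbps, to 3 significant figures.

t_tx = L/R = 11680/467000000 = 2.50107e-05 s.
t_prop = 12500/300000000 = 4.16667e-05 s; RTT = 8.33333e-05 s.
Cycle = t_tx + RTT = 0.000108344 s.
Throughput = L / cycle = 11680 / 0.000108344 = 108 Mbps.

108 Mbps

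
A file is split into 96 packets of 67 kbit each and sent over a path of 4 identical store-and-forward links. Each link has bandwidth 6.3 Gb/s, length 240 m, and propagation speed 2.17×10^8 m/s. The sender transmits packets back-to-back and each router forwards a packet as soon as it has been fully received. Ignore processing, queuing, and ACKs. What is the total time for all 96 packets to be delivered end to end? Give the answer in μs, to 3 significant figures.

Per-hop transmission t_tx = L/R = 67000/6300000000 = 10.6349 μs.
Per-hop propagation t_prop = 240/217000000 = 1.10599 μs.
Pipeline fill: first packet needs 4·t_tx to clear all hops; remaining 95 packets each add one t_tx.
Total = (4+96-1)·t_tx + 4·t_prop = 99·10.6349 + 4·1.10599 = 1060 μs.

1060 μs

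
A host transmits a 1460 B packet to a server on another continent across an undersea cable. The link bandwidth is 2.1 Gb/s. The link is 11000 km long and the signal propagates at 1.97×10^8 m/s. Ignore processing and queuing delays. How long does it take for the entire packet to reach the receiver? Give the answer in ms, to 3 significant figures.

L = 1460 × 8 = 11680 bits.
Transmission delay = L/R = 11680 / 2100000000 = 0.0055619 ms.
Propagation delay = d/s = 11000000 m / 197000000 m/s = 55.8376 ms.
Total = 55.8 ms.

55.8 ms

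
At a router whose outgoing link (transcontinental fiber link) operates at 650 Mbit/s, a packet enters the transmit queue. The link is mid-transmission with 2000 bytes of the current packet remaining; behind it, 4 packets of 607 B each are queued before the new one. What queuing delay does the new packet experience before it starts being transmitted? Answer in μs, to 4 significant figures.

Each queued packet: L/R = 4856/650000000 = 7.47077 μs.
4 queued → 29.8831 μs.
Plus remaining 16000 bits of current packet: 24.6154 μs.
Queuing delay = 54.50 μs.

54.50 μs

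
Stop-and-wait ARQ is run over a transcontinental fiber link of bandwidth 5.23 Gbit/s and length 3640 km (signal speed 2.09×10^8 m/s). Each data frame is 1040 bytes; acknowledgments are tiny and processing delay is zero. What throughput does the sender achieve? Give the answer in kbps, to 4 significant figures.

t_tx = L/R = 8320/5230000000 = 1.59082e-06 s.
t_prop = 3640000/209000000 = 0.0174163 s; RTT = 0.0348325 s.
Cycle = t_tx + RTT = 0.0348341 s.
Throughput = L / cycle = 8320 / 0.0348341 = 238.8 kbps.

238.8 kbps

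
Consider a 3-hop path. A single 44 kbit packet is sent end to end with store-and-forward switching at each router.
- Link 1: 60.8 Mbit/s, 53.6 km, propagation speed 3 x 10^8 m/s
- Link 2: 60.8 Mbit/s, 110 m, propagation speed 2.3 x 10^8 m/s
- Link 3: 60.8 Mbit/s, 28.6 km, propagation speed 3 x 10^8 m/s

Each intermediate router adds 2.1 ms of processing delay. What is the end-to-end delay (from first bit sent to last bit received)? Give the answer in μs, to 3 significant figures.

L = 44000 bits.
Transmission delay per hop = L/R = 44000/60800000 = 723.684 μs; 3 hops → 2171.05 μs.
Propagation delays (d/s per hop): 178.667, 0.478261, 95.3333 μs; sum = 274.478 μs.
Processing at 2 router(s): 2 × 2.1 ms = 4200 μs.
End-to-end = 6650 μs.

6650 μs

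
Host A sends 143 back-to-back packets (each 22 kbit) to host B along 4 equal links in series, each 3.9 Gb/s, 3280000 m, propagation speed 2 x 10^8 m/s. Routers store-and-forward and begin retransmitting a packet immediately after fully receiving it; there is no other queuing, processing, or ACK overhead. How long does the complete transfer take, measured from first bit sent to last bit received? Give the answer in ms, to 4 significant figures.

Per-hop transmission t_tx = L/R = 22000/3900000000 = 0.00564103 ms.
Per-hop propagation t_prop = 3280000/200000000 = 16.4 ms.
Pipeline fill: first packet needs 4·t_tx to clear all hops; remaining 142 packets each add one t_tx.
Total = (4+143-1)·t_tx + 4·t_prop = 146·0.00564103 + 4·16.4 = 66.42 ms.

66.42 ms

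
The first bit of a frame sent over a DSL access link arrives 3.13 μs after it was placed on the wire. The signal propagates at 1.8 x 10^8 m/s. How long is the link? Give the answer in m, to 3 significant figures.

563 m

d = s × t_prop = 180000000 × 3.13e-06 = 563 m.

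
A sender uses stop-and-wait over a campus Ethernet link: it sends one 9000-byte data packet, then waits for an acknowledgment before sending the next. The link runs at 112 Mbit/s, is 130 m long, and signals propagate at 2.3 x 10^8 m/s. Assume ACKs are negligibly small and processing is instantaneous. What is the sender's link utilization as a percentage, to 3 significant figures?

t_tx = L/R = 72000/112000000 = 0.000642857 s.
t_prop = 130/2.3e+08 = 5.65217e-07 s; RTT = 1.13043e-06 s.
Cycle = t_tx + RTT = 0.000643988 s.
Utilization = t_tx / cycle = 0.000642857/0.000643988 = 99.8 %.

99.8 %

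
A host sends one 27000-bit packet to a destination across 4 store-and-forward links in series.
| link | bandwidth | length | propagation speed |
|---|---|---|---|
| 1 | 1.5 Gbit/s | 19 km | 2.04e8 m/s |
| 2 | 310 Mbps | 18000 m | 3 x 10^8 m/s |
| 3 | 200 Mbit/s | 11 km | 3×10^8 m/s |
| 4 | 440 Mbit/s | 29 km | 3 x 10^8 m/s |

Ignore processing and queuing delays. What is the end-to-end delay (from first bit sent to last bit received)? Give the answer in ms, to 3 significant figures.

0.588 ms

Transmission delays (L/R per hop): 0.018, 0.0870968, 0.135, 0.0613636 ms; sum = 0.30146 ms.
Propagation delays (d/s per hop): 0.0931373, 0.06, 0.0366667, 0.0966667 ms; sum = 0.286471 ms.
End-to-end = 0.588 ms.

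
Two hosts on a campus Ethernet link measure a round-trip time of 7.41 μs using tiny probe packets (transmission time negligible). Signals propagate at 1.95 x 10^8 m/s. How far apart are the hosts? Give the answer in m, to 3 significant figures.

722 m

One-way propagation = RTT/2 = 3.705 μs.
d = s × t = 195000000 × 3.705e-06 = 722 m.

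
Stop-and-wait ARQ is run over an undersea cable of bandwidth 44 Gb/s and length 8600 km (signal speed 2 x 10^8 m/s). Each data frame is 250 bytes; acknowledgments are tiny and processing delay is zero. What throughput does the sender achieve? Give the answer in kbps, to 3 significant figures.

23.3 kbps

t_tx = L/R = 2000/44000000000 = 4.54545e-08 s.
t_prop = 8600000/200000000 = 0.043 s; RTT = 0.086 s.
Cycle = t_tx + RTT = 0.086 s.
Throughput = L / cycle = 2000 / 0.086 = 23.3 kbps.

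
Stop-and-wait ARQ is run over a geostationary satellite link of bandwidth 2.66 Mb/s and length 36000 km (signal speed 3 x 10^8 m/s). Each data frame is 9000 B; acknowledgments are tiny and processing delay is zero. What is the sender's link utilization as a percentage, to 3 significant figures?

10.1 %

t_tx = L/R = 72000/2660000 = 0.0270677 s.
t_prop = 36000000/300000000 = 0.12 s; RTT = 0.24 s.
Cycle = t_tx + RTT = 0.267068 s.
Utilization = t_tx / cycle = 0.0270677/0.267068 = 10.1 %.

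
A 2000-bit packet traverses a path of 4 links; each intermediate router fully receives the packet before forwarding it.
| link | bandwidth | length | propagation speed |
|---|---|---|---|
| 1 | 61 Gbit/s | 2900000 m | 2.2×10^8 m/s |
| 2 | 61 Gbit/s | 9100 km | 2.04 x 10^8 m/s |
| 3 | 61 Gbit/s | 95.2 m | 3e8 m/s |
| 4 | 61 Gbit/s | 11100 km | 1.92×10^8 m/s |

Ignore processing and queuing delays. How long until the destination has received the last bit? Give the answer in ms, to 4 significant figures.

115.6 ms

Transmission delay per hop = L/R = 2000/61000000000 = 3.27869e-05 ms; 4 hops → 0.000131148 ms.
Propagation delays (d/s per hop): 13.1818, 44.6078, 0.000317333, 57.8125 ms; sum = 115.602 ms.
End-to-end = 115.6 ms.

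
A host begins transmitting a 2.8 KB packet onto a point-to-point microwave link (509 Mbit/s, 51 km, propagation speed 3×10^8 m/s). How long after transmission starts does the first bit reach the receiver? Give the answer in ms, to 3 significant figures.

First bit experiences only propagation delay: d/s = 51000/300000000 = 0.170 ms.

0.170 ms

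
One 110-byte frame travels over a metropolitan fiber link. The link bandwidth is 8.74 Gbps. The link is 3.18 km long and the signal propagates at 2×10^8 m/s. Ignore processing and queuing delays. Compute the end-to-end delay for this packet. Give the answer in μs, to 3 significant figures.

L = 110 × 8 = 880 bits.
Transmission delay = L/R = 880 / 8740000000 = 0.100686 μs.
Propagation delay = d/s = 3180 m / 200000000 m/s = 15.9 μs.
Total = 16.0 μs.

16.0 μs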